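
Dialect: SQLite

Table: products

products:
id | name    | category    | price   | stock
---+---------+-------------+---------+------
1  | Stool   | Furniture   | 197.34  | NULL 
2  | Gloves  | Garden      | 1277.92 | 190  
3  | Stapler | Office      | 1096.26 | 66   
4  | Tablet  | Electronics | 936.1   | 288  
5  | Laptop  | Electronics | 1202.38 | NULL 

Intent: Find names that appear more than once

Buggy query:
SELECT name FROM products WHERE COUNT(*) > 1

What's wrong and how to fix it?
Bug: WHERE can't reference COUNT(*); aggregates are computed after WHERE

Fix: GROUP BY name, then filter groups with HAVING COUNT(*) > 1

Corrected query:
SELECT name FROM products GROUP BY name HAVING COUNT(*) > 1

Result:
(no rows)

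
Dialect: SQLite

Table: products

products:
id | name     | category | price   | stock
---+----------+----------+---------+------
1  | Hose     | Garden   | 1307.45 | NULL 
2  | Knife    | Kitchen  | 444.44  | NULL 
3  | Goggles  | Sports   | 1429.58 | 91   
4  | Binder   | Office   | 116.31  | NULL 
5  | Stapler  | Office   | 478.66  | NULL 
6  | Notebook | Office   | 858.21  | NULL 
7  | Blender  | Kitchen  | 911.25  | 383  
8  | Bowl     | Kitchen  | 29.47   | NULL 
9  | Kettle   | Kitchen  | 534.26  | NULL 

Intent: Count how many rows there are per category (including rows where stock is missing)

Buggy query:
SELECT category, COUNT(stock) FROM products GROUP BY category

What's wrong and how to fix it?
Bug: COUNT(column) counts non-NULL values only; rows with NULL stock aren't counted

Fix: Use COUNT(*) to count all rows regardless of NULL

Corrected query:
SELECT category, COUNT(*) FROM products GROUP BY category

Result:
category | COUNT(*)
---------+---------
Garden   | 1       
Kitchen  | 4       
Office   | 3       
Sports   | 1       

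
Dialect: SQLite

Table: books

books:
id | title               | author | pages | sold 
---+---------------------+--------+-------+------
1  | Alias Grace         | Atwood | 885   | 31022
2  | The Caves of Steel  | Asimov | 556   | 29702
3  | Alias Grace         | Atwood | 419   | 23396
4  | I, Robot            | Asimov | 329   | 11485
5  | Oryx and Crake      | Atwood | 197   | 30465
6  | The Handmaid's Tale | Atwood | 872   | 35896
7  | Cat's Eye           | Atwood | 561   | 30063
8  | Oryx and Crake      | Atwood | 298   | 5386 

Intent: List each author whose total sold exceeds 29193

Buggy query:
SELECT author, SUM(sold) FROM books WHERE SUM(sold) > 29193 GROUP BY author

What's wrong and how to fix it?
Bug: Aggregate functions cannot appear in a WHERE clause

Fix: Use HAVING (which filters groups after aggregation) instead of WHERE

Corrected query:
SELECT author, SUM(sold) FROM books GROUP BY author HAVING SUM(sold) > 29193

Result:
author | SUM(sold)
-------+----------
Asimov | 41187    
Atwood | 156228   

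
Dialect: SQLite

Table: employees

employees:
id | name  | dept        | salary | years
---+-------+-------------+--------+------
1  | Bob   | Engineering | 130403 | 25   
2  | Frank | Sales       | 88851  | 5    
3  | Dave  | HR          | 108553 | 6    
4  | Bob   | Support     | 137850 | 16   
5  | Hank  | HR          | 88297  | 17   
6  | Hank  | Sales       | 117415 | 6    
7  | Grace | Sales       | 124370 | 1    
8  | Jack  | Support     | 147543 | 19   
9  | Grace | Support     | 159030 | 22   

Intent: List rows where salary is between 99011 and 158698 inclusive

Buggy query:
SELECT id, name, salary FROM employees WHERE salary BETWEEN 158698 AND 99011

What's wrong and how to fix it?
Bug: BETWEEN expects the lower bound first; with 158698 AND 99011 the range is empty

Fix: Write BETWEEN 99011 AND 158698

Corrected query:
SELECT id, name, salary FROM employees WHERE salary BETWEEN 99011 AND 158698

Result:
id | name  | salary
---+-------+-------
1  | Bob   | 130403
3  | Dave  | 108553
4  | Bob   | 137850
6  | Hank  | 117415
7  | Grace | 124370
8  | Jack  | 147543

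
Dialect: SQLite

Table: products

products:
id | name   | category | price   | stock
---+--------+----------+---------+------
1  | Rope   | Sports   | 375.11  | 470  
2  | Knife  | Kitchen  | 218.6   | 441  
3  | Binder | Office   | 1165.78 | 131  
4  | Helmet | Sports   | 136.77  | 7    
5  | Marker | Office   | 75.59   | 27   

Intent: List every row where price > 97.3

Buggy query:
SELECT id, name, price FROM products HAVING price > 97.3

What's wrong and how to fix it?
Bug: HAVING filters the output of aggregation, but this query has no GROUP BY and no aggregate functions, so SQLite rejects it (HAVING clause on a non-aggregate query); the condition here is per row

Fix: Use WHERE for row-level filtering

Corrected query:
SELECT id, name, price FROM products WHERE price > 97.3

Result:
id | name   | price  
---+--------+--------
1  | Rope   | 375.11 
2  | Knife  | 218.6  
3  | Binder | 1165.78
4  | Helmet | 136.77 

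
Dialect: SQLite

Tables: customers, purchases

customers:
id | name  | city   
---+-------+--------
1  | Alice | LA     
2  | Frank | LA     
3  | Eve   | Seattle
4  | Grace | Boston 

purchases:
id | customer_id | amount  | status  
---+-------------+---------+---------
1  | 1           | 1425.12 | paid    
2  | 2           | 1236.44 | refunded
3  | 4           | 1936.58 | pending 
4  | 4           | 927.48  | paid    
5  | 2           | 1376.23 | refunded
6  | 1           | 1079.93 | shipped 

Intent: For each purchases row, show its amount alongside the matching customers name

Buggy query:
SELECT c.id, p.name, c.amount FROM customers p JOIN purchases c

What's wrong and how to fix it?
Bug: Missing join condition: each purchases row is matched to all customers rows instead of just its own

Fix: Specify the join condition linking the foreign key to the parent id

Corrected query:
SELECT c.id, p.name, c.amount FROM customers p JOIN purchases c ON c.customer_id = p.id

Result:
id | name  | amount 
---+-------+--------
1  | Alice | 1425.12
2  | Frank | 1236.44
3  | Grace | 1936.58
4  | Grace | 927.48 
5  | Frank | 1376.23
6  | Alice | 1079.93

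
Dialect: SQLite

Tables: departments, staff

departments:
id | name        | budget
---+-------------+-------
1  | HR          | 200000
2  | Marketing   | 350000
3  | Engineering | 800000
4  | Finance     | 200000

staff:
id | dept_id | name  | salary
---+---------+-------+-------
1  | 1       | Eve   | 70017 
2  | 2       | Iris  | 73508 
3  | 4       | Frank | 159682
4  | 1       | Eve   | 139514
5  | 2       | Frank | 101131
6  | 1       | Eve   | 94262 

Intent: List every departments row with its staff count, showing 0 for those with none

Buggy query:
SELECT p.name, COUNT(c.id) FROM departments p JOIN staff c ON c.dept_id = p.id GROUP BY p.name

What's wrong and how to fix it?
Bug: INNER JOIN drops departments rows that have no matching staff rows

Fix: Switch to LEFT JOIN to retain unmatched parent rows

Corrected query:
SELECT p.name, COUNT(c.id) FROM departments p LEFT JOIN staff c ON c.dept_id = p.id GROUP BY p.name

Result:
name        | COUNT(c.id)
------------+------------
Engineering | 0          
Finance     | 1          
HR          | 3          
Marketing   | 2          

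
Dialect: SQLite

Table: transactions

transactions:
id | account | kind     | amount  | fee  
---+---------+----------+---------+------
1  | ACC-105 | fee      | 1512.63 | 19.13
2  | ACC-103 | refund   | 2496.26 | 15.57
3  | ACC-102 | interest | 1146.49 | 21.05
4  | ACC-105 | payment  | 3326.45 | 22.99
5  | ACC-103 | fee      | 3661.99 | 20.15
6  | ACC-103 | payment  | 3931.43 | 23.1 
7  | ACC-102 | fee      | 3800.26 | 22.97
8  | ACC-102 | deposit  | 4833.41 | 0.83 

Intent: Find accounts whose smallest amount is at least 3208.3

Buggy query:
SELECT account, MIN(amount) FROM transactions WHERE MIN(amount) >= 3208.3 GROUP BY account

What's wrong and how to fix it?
Bug: Aggregates like MIN are computed per group after WHERE runs

Fix: Replace WHERE with HAVING after the GROUP BY

Corrected query:
SELECT account, MIN(amount) FROM transactions GROUP BY account HAVING MIN(amount) >= 3208.3

Result:
(no rows)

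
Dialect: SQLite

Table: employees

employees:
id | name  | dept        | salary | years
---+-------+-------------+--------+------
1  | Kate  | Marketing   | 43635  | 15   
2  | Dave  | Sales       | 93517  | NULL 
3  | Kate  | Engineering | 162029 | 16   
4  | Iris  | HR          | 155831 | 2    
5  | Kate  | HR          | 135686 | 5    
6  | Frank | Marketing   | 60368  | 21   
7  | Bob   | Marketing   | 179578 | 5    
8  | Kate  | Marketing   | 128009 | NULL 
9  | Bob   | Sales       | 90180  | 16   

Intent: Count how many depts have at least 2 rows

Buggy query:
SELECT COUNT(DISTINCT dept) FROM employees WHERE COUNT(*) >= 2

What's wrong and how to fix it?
Bug: WHERE filters individual rows, not groups, so a group-level COUNT is invalid there

Fix: Use a subquery that GROUPs and filters with HAVING, then count its rows

Corrected query:
SELECT COUNT(*) FROM (SELECT dept FROM employees GROUP BY dept HAVING COUNT(*) >= 2)

Result:
COUNT(*)
--------
3       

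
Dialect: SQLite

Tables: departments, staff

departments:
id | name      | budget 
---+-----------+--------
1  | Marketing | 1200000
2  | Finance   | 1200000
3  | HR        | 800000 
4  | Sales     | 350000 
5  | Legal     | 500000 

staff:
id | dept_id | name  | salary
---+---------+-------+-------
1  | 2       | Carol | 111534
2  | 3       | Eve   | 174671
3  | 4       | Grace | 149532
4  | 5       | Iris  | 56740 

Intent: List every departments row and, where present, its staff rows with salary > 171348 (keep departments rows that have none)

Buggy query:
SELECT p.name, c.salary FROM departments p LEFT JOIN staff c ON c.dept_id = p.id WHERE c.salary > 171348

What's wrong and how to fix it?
Bug: Filtering c.salary in WHERE discards the NULL rows produced by LEFT JOIN, turning it into an inner join

Fix: Put 'c.salary > 171348' in the JOIN's ON clause instead of WHERE

Corrected query:
SELECT p.name, c.salary FROM departments p LEFT JOIN staff c ON c.dept_id = p.id AND c.salary > 171348

Result:
name      | salary
----------+-------
Marketing | NULL  
Finance   | NULL  
HR        | 174671
Sales     | NULL  
Legal     | NULL  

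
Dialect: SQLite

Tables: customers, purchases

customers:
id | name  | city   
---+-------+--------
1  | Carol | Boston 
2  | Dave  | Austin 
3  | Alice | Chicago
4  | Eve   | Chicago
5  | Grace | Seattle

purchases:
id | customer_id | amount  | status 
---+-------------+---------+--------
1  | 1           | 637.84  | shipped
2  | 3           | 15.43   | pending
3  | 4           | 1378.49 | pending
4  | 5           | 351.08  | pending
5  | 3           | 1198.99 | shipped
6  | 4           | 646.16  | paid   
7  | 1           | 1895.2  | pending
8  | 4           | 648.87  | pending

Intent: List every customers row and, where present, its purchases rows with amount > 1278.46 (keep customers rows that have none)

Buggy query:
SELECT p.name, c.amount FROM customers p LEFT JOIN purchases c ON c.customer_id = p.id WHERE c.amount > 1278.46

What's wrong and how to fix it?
Bug: Filtering c.amount in WHERE discards the NULL rows produced by LEFT JOIN, turning it into an inner join

Fix: Put 'c.amount > 1278.46' in the JOIN's ON clause instead of WHERE

Corrected query:
SELECT p.name, c.amount FROM customers p LEFT JOIN purchases c ON c.customer_id = p.id AND c.amount > 1278.46

Result:
name  | amount 
------+--------
Carol | 1895.2 
Dave  | NULL   
Alice | NULL   
Eve   | 1378.49
Grace | NULL   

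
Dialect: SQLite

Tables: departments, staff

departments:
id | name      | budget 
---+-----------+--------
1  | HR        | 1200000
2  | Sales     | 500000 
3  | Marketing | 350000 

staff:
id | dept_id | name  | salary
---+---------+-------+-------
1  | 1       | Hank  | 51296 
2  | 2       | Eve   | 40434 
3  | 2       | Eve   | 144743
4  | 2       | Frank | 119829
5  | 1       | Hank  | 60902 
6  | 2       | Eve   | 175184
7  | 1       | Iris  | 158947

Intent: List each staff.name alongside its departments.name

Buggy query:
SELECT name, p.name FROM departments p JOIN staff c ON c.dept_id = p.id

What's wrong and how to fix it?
Bug: 'name' exists in both joined tables, so the database can't tell which one is meant

Fix: Prefix ambiguous columns with the table alias

Corrected query:
SELECT c.name, p.name FROM departments p JOIN staff c ON c.dept_id = p.id

Result:
name  | name 
------+------
Hank  | HR   
Eve   | Sales
Eve   | Sales
Frank | Sales
Hank  | HR   
Eve   | Sales
Iris  | HR   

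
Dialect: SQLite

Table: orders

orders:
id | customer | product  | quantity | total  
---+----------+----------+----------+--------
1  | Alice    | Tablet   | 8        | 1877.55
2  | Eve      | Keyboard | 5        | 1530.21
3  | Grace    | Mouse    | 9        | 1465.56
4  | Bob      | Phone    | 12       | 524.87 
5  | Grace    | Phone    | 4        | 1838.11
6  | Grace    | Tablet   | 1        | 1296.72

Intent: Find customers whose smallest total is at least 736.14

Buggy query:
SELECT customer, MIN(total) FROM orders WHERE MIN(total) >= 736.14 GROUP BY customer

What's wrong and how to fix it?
Bug: Aggregates like MIN are computed per group after WHERE runs

Fix: Use HAVING for the per-group MIN condition

Corrected query:
SELECT customer, MIN(total) FROM orders GROUP BY customer HAVING MIN(total) >= 736.14

Result:
customer | MIN(total)
---------+-----------
Alice    | 1877.55   
Eve      | 1530.21   
Grace    | 1296.72   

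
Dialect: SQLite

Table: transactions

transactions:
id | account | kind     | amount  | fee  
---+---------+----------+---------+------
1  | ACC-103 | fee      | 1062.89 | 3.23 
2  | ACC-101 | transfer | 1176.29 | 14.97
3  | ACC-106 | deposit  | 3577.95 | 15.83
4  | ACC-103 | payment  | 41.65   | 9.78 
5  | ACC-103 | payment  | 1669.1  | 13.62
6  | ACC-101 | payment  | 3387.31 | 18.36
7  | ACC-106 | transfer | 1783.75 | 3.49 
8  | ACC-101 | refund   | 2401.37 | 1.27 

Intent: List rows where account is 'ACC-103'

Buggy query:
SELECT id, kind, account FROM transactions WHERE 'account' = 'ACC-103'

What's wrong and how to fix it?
Bug: 'account' in single quotes is a string literal, not the column; the comparison is literal-vs-literal and never true

Fix: Reference the column as account without single quotes

Corrected query:
SELECT id, kind, account FROM transactions WHERE account = 'ACC-103'

Result:
id | kind    | account
---+---------+--------
1  | fee     | ACC-103
4  | payment | ACC-103
5  | payment | ACC-103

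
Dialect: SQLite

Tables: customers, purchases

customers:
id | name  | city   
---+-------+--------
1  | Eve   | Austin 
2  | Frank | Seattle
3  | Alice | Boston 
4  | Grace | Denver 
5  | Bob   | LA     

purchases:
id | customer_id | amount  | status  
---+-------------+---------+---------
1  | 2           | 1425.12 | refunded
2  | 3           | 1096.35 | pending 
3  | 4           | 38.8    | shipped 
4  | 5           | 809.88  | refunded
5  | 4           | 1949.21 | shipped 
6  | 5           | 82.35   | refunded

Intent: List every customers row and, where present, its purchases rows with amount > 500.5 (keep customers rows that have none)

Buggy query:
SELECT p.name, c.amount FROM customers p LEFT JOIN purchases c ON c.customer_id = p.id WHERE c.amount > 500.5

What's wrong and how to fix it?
Bug: A WHERE condition on the right-hand table after LEFT JOIN drops unmatched parents

Fix: Put 'c.amount > 500.5' in the JOIN's ON clause instead of WHERE

Corrected query:
SELECT p.name, c.amount FROM customers p LEFT JOIN purchases c ON c.customer_id = p.id AND c.amount > 500.5

Result:
name  | amount 
------+--------
Eve   | NULL   
Frank | 1425.12
Alice | 1096.35
Grace | 1949.21
Bob   | 809.88 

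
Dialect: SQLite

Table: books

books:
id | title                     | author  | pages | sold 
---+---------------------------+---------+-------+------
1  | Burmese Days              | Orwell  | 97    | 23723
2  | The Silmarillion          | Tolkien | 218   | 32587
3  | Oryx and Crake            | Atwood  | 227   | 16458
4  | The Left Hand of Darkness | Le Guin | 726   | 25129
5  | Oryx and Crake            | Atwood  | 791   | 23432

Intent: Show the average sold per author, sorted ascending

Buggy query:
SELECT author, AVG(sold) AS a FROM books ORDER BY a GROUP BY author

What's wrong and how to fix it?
Bug: ORDER BY appears before GROUP BY; SQL clause order requires GROUP BY first

Fix: Reorder: SELECT … FROM … GROUP BY … ORDER BY …

Corrected query:
SELECT author, AVG(sold) AS a FROM books GROUP BY author ORDER BY a

Result:
author  | a    
--------+------
Atwood  | 19945
Orwell  | 23723
Le Guin | 25129
Tolkien | 32587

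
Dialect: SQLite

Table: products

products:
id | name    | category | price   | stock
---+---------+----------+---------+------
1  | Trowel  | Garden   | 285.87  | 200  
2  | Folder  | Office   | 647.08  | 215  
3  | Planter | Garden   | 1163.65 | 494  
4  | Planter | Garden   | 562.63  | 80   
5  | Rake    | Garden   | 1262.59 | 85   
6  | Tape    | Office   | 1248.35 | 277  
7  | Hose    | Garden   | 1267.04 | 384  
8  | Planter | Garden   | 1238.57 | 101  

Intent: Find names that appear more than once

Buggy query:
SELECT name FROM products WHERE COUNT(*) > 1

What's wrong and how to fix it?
Bug: COUNT(*) is an aggregate and cannot be used in WHERE

Fix: Group first, then use HAVING for the count condition

Corrected query:
SELECT name FROM products GROUP BY name HAVING COUNT(*) > 1

Result:
name   
-------
Planter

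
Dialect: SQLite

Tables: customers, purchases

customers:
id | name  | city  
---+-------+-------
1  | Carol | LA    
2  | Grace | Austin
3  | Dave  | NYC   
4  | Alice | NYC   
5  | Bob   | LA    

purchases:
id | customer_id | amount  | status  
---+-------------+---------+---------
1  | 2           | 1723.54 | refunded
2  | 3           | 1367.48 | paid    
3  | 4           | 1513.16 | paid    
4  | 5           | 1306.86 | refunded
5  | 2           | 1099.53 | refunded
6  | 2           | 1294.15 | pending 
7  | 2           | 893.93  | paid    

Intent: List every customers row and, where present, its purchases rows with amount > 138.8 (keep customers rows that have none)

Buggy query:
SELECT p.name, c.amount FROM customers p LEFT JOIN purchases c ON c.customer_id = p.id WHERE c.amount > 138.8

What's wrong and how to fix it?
Bug: A WHERE condition on the right-hand table after LEFT JOIN drops unmatched parents

Fix: Put 'c.amount > 138.8' in the JOIN's ON clause instead of WHERE

Corrected query:
SELECT p.name, c.amount FROM customers p LEFT JOIN purchases c ON c.customer_id = p.id AND c.amount > 138.8

Result:
name  | amount 
------+--------
Carol | NULL   
Grace | 893.93 
Grace | 1099.53
Grace | 1294.15
Grace | 1723.54
Dave  | 1367.48
Alice | 1513.16
Bob   | 1306.86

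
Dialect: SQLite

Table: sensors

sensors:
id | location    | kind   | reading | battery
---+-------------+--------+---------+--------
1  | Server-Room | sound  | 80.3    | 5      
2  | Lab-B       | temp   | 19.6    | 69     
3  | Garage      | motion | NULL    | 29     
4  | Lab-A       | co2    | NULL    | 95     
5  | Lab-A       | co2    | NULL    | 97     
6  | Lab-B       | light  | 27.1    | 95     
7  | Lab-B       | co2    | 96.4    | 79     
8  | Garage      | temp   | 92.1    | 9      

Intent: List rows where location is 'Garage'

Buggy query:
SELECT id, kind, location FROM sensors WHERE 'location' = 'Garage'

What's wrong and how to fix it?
Bug: 'location' in single quotes is a string literal, not the column; the comparison is literal-vs-literal and never true

Fix: Reference the column as location without single quotes

Corrected query:
SELECT id, kind, location FROM sensors WHERE location = 'Garage'

Result:
id | kind   | location
---+--------+---------
3  | motion | Garage  
8  | temp   | Garage  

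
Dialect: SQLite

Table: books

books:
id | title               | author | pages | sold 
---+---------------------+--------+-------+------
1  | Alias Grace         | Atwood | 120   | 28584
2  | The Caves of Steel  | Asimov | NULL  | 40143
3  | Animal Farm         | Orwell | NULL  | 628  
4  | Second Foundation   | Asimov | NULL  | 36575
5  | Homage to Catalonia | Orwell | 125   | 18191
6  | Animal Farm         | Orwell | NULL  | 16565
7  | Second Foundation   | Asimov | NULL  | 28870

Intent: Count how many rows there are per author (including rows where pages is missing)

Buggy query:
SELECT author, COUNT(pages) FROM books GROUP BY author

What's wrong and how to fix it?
Bug: COUNT(pages) skips NULLs, so groups with missing pages are undercounted

Fix: Use COUNT(*) to count all rows regardless of NULL

Corrected query:
SELECT author, COUNT(*) FROM books GROUP BY author

Result:
author | COUNT(*)
-------+---------
Asimov | 3       
Atwood | 1       
Orwell | 3       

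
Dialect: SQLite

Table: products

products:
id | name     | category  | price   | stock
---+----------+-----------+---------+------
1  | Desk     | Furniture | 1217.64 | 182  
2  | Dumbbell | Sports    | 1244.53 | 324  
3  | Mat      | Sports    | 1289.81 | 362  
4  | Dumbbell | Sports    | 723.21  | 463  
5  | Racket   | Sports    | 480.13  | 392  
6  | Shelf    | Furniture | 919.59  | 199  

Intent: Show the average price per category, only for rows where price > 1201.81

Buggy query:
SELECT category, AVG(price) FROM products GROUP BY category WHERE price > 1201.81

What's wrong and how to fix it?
Bug: Row-level WHERE must come before GROUP BY in the clause order

Fix: Place WHERE between FROM and GROUP BY

Corrected query:
SELECT category, AVG(price) FROM products WHERE price > 1201.81 GROUP BY category

Result:
category  | AVG(price)
----------+-----------
Furniture | 1217.64   
Sports    | 1267.17   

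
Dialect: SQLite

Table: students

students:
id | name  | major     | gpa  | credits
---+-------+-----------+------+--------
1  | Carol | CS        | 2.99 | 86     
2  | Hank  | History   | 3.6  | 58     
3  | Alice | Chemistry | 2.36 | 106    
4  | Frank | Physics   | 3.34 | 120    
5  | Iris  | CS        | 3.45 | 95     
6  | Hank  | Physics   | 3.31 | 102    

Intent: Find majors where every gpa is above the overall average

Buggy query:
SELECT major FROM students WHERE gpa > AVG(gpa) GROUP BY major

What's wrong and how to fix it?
Bug: WHERE evaluates per row before aggregation, so AVG() is unavailable

Fix: Compute the overall average in a scalar subquery and compare each group's MIN against it in HAVING

Corrected query:
SELECT major FROM students GROUP BY major HAVING MIN(gpa) > (SELECT AVG(gpa) FROM students)

Result:
major  
-------
History
Physics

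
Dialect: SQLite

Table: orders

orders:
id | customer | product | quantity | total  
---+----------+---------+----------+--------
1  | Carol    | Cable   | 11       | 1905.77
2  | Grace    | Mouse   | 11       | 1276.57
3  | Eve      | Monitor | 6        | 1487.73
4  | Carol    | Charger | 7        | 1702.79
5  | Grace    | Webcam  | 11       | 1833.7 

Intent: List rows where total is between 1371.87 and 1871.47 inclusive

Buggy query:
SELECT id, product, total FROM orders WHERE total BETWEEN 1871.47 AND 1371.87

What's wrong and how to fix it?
Bug: BETWEEN expects the lower bound first; with 1871.47 AND 1371.87 the range is empty

Fix: Write BETWEEN 1371.87 AND 1871.47

Corrected query:
SELECT id, product, total FROM orders WHERE total BETWEEN 1371.87 AND 1871.47

Result:
id | product | total  
---+---------+--------
3  | Monitor | 1487.73
4  | Charger | 1702.79
5  | Webcam  | 1833.7 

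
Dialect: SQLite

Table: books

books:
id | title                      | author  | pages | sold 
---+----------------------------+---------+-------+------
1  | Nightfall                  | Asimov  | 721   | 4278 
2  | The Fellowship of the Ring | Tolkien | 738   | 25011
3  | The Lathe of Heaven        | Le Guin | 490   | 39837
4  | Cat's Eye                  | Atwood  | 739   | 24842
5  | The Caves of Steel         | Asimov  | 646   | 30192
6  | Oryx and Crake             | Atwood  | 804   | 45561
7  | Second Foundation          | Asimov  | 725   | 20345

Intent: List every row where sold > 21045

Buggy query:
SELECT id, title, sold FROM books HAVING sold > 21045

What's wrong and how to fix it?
Bug: This is a non-aggregate query (no GROUP BY, no aggregates), so in SQLite the HAVING clause is invalid here; a row-level condition belongs in WHERE

Fix: Use WHERE for row-level filtering

Corrected query:
SELECT id, title, sold FROM books WHERE sold > 21045

Result:
id | title                      | sold 
---+----------------------------+------
2  | The Fellowship of the Ring | 25011
3  | The Lathe of Heaven        | 39837
4  | Cat's Eye                  | 24842
5  | The Caves of Steel         | 30192
6  | Oryx and Crake             | 45561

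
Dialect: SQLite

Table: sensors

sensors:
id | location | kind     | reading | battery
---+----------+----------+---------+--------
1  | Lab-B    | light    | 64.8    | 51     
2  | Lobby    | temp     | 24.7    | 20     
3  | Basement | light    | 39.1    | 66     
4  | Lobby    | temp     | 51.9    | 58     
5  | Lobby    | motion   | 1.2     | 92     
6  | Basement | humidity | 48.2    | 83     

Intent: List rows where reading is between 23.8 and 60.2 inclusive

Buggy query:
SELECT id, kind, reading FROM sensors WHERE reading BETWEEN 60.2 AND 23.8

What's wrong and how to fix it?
Bug: BETWEEN expects the lower bound first; with 60.2 AND 23.8 the range is empty

Fix: Write BETWEEN 23.8 AND 60.2

Corrected query:
SELECT id, kind, reading FROM sensors WHERE reading BETWEEN 23.8 AND 60.2

Result:
id | kind     | reading
---+----------+--------
2  | temp     | 24.7   
3  | light    | 39.1   
4  | temp     | 51.9   
6  | humidity | 48.2   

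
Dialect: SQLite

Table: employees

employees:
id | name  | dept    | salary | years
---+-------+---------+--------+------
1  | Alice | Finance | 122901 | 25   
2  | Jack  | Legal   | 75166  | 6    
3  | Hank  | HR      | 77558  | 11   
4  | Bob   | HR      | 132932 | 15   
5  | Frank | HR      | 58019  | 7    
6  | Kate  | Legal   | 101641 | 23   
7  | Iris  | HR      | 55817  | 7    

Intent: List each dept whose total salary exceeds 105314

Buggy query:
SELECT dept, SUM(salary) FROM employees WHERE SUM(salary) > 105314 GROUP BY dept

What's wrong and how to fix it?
Bug: Aggregate functions cannot appear in a WHERE clause

Fix: Use HAVING (which filters groups after aggregation) instead of WHERE

Corrected query:
SELECT dept, SUM(salary) FROM employees GROUP BY dept HAVING SUM(salary) > 105314

Result:
dept    | SUM(salary)
--------+------------
Finance | 122901     
HR      | 324326     
Legal   | 176807     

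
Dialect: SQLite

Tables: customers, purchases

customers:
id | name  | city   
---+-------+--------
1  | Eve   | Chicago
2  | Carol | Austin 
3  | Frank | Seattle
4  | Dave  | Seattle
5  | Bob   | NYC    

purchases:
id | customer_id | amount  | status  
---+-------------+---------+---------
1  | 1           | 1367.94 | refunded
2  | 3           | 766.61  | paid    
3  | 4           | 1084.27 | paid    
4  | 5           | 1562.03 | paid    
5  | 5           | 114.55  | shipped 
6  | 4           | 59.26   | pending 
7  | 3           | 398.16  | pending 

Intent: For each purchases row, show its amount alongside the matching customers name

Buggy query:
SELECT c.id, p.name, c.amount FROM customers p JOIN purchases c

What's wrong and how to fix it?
Bug: Missing join condition: each purchases row is matched to all customers rows instead of just its own

Fix: Specify the join condition linking the foreign key to the parent id

Corrected query:
SELECT c.id, p.name, c.amount FROM customers p JOIN purchases c ON c.customer_id = p.id

Result:
id | name  | amount 
---+-------+--------
1  | Eve   | 1367.94
2  | Frank | 766.61 
3  | Dave  | 1084.27
4  | Bob   | 1562.03
5  | Bob   | 114.55 
6  | Dave  | 59.26  
7  | Frank | 398.16 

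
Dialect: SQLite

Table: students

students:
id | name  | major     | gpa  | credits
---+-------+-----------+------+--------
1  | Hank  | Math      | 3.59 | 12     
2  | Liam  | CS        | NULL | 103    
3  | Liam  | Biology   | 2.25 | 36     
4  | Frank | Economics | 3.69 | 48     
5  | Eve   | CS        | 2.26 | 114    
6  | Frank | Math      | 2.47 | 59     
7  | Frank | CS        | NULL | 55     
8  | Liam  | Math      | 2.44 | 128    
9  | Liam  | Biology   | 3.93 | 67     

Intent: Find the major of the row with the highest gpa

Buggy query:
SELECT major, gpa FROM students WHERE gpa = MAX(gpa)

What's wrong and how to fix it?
Bug: MAX(gpa) is an aggregate and cannot be used directly in WHERE

Fix: Wrap MAX in a scalar subquery so WHERE compares against a single value

Corrected query:
SELECT major, gpa FROM students WHERE gpa = (SELECT MAX(gpa) FROM students)

Result:
major   | gpa 
--------+-----
Biology | 3.93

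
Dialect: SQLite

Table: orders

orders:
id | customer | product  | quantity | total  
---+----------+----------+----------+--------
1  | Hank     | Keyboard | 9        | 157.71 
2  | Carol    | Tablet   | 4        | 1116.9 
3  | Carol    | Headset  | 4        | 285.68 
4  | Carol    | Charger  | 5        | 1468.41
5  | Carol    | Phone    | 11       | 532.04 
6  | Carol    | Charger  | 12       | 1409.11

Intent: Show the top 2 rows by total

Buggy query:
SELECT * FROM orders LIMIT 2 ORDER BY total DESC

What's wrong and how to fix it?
Bug: LIMIT must come after ORDER BY

Fix: Swap the clauses: ORDER BY first, then LIMIT

Corrected query:
SELECT * FROM orders ORDER BY total DESC LIMIT 2

Result:
id | customer | product | quantity | total  
---+----------+---------+----------+--------
4  | Carol    | Charger | 5        | 1468.41
6  | Carol    | Charger | 12       | 1409.11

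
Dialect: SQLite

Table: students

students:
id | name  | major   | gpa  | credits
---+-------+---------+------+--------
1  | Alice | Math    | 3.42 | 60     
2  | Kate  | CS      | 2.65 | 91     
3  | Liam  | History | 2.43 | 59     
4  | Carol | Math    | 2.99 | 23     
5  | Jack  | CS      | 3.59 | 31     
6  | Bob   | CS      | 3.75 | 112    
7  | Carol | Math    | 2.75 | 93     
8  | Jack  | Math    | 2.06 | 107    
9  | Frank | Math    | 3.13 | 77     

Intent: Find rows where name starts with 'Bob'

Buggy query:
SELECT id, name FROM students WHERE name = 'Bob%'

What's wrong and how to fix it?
Bug: '=' compares the literal string including the % character; pattern matching needs LIKE

Fix: Replace '=' with LIKE so 'Bob%' is treated as a pattern

Corrected query:
SELECT id, name FROM students WHERE name LIKE 'Bob%'

Result:
id | name
---+-----
6  | Bob 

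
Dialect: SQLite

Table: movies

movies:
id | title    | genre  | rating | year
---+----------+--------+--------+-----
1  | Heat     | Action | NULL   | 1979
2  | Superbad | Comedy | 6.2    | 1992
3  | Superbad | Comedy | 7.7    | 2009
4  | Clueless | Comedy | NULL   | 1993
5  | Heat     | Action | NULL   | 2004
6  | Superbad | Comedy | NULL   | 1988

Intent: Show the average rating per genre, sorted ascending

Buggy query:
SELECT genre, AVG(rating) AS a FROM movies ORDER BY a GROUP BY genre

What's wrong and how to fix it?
Bug: ORDER BY appears before GROUP BY; SQL clause order requires GROUP BY first

Fix: Move ORDER BY to the end, after GROUP BY

Corrected query:
SELECT genre, AVG(rating) AS a FROM movies GROUP BY genre ORDER BY a

Result:
genre  | a   
-------+-----
Action | NULL
Comedy | 6.95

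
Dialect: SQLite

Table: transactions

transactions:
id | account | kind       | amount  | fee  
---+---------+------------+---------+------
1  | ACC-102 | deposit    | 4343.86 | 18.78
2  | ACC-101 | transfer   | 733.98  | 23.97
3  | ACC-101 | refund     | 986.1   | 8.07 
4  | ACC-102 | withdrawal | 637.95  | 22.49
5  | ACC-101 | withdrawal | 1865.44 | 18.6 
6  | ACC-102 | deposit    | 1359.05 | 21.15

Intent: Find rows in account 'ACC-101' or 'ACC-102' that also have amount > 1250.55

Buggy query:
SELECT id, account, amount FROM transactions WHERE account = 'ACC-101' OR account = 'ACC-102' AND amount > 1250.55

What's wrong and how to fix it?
Bug: AND binds tighter than OR, so this parses as account = 'ACC-101' OR (account = 'ACC-102' AND amount > 1250.55)

Fix: Group the OR with parentheses (or use IN), then AND the threshold

Corrected query:
SELECT id, account, amount FROM transactions WHERE (account = 'ACC-101' OR account = 'ACC-102') AND amount > 1250.55

Result:
id | account | amount 
---+---------+--------
1  | ACC-102 | 4343.86
5  | ACC-101 | 1865.44
6  | ACC-102 | 1359.05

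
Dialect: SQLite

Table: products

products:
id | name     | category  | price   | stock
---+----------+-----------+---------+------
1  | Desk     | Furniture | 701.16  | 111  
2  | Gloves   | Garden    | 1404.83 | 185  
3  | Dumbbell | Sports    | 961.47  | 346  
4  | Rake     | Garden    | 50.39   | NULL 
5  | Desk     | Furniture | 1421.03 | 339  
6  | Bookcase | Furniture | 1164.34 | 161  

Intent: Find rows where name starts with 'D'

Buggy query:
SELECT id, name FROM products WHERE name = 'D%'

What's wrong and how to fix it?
Bug: '=' compares the literal string including the % character; pattern matching needs LIKE

Fix: Replace '=' with LIKE so 'D%' is treated as a pattern

Corrected query:
SELECT id, name FROM products WHERE name LIKE 'D%'

Result:
id | name    
---+---------
1  | Desk    
3  | Dumbbell
5  | Desk    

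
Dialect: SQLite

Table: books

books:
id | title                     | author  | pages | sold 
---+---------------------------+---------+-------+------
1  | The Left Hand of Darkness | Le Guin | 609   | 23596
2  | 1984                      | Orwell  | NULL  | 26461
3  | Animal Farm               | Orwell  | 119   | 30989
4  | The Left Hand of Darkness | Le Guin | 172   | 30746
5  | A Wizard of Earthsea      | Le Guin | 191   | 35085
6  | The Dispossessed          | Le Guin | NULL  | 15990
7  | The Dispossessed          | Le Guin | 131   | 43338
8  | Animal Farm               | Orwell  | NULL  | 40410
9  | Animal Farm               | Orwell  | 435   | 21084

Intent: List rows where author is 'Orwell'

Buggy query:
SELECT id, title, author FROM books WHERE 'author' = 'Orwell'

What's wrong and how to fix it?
Bug: Single quotes denote string literals in SQL; the column name is being compared as a constant string

Fix: Remove the quotes around the column name (or use double quotes for an identifier)

Corrected query:
SELECT id, title, author FROM books WHERE author = 'Orwell'

Result:
id | title       | author
---+-------------+-------
2  | 1984        | Orwell
3  | Animal Farm | Orwell
8  | Animal Farm | Orwell
9  | Animal Farm | Orwell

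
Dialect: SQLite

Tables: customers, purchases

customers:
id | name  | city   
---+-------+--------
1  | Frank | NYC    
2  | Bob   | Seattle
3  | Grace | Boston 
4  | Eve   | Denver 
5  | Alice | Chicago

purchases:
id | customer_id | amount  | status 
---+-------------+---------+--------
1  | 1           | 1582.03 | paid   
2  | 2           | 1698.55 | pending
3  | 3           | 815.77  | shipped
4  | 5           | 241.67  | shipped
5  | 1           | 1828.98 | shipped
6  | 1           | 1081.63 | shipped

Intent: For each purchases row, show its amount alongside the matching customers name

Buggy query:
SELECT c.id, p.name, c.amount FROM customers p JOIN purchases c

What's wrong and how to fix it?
Bug: Missing join condition: each purchases row is matched to all customers rows instead of just its own

Fix: Add ON c.customer_id = p.id to the JOIN

Corrected query:
SELECT c.id, p.name, c.amount FROM customers p JOIN purchases c ON c.customer_id = p.id

Result:
id | name  | amount 
---+-------+--------
1  | Frank | 1582.03
2  | Bob   | 1698.55
3  | Grace | 815.77 
4  | Alice | 241.67 
5  | Frank | 1828.98
6  | Frank | 1081.63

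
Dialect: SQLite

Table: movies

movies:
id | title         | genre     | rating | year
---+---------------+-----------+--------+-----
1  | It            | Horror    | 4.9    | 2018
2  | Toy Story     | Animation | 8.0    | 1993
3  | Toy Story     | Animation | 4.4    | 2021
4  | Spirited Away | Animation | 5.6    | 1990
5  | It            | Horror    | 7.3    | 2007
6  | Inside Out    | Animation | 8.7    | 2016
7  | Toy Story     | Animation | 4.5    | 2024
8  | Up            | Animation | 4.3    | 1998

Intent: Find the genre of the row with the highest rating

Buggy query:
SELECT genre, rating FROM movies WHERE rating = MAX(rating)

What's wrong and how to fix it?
Bug: MAX(rating) is an aggregate and cannot be used directly in WHERE

Fix: Use a subquery: WHERE rating = (SELECT MAX(rating) FROM movies)

Corrected query:
SELECT genre, rating FROM movies WHERE rating = (SELECT MAX(rating) FROM movies)

Result:
genre     | rating
----------+-------
Animation | 8.7   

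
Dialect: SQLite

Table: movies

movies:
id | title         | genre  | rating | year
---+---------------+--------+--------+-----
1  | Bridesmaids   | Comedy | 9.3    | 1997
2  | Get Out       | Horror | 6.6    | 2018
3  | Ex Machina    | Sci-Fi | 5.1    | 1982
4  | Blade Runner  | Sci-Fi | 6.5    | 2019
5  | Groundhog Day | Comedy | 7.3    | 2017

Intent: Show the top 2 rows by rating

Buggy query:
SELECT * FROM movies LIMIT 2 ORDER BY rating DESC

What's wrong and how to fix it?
Bug: LIMIT must come after ORDER BY

Fix: Sort with ORDER BY, then apply LIMIT

Corrected query:
SELECT * FROM movies ORDER BY rating DESC LIMIT 2

Result:
id | title         | genre  | rating | year
---+---------------+--------+--------+-----
1  | Bridesmaids   | Comedy | 9.3    | 1997
5  | Groundhog Day | Comedy | 7.3    | 2017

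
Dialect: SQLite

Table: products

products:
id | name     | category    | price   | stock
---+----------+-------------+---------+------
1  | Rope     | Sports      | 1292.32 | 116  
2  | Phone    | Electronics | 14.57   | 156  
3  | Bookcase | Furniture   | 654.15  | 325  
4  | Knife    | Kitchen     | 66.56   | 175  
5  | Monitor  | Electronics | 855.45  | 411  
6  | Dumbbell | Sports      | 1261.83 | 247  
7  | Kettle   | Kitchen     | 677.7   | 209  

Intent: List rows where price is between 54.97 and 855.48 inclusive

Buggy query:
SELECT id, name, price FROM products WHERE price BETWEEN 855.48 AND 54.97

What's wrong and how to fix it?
Bug: The bounds are reversed; BETWEEN a AND b requires a <= b to match anything

Fix: Write BETWEEN 54.97 AND 855.48

Corrected query:
SELECT id, name, price FROM products WHERE price BETWEEN 54.97 AND 855.48

Result:
id | name     | price 
---+----------+-------
3  | Bookcase | 654.15
4  | Knife    | 66.56 
5  | Monitor  | 855.45
7  | Kettle   | 677.7 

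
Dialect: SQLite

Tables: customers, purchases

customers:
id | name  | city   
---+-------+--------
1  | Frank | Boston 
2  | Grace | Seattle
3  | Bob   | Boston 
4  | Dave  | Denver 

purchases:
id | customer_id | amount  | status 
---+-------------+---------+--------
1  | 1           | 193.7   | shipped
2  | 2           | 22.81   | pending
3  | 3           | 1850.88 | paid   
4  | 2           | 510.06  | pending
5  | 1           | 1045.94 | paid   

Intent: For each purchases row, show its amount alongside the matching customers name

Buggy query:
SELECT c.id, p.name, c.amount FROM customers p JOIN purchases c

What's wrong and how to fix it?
Bug: JOIN with no ON clause produces a cartesian product; every purchases row pairs with every customers row

Fix: Specify the join condition linking the foreign key to the parent id

Corrected query:
SELECT c.id, p.name, c.amount FROM customers p JOIN purchases c ON c.customer_id = p.id

Result:
id | name  | amount 
---+-------+--------
1  | Frank | 193.7  
2  | Grace | 22.81  
3  | Bob   | 1850.88
4  | Grace | 510.06 
5  | Frank | 1045.94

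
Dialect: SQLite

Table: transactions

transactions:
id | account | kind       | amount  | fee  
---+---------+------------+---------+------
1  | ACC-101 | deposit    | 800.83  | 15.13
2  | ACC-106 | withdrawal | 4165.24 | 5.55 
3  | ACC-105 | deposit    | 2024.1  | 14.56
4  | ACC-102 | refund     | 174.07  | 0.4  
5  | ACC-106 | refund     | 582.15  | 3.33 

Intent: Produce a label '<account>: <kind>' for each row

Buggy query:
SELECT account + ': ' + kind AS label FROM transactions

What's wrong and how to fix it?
Bug: SQLite uses || for string concatenation; + coerces text to numbers (yielding 0)

Fix: Use the || operator for string concatenation

Corrected query:
SELECT account || ': ' || kind AS label FROM transactions

Result:
label              
-------------------
ACC-101: deposit   
ACC-106: withdrawal
ACC-105: deposit   
ACC-102: refund    
ACC-106: refund    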